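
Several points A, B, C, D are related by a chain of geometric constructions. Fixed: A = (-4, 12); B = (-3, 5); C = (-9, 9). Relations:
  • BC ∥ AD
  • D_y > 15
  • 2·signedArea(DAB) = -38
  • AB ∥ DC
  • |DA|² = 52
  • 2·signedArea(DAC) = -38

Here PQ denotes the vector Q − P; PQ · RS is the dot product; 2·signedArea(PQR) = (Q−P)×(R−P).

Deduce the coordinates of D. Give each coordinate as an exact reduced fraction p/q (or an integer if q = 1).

1. D_x = -10  [AB ∥ DC ∩ BC ∥ AD]
2. D_y = 16  [AB ∥ DC ∩ BC ∥ AD]
   → D = (-10, 16)

D = (-10, 16)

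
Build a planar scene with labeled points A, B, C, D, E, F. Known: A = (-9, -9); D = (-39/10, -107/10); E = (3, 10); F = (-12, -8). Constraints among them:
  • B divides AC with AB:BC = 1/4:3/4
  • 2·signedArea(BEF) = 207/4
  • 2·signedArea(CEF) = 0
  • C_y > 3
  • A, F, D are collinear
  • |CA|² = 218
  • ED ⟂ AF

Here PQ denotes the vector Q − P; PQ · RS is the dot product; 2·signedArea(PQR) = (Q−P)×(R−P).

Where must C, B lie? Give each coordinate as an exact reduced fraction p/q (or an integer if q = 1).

1. C_x = -2  [line 18·x + -15·y + 96 = 0 ∩ |CA|² = 218]
2. C_y = 4  [line 18·x + -15·y + 96 = 0 ∩ |CA|² = 218]
   → C = (-2, 4)
3. B_x = -29/4  [B divides AC with AB:BC = 1/4:3/4]
4. B_y = -23/4  [B divides AC with AB:BC = 1/4:3/4]
   → B = (-29/4, -23/4)

B = (-29/4, -23/4)
C = (-2, 4)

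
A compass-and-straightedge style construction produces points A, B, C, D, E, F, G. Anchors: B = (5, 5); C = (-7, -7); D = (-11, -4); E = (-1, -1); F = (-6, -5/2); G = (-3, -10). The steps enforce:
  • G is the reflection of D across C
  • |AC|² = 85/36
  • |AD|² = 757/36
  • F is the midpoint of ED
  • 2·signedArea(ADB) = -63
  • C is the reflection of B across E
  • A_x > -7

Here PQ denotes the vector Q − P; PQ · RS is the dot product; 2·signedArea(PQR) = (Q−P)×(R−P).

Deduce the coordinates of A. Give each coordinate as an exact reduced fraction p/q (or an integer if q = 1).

A = (-20/3, -11/2)

1. A_x = -20/3  [line -9·x + 16·y + 28 = 0 ∩ |AD|² = 757/36]
2. A_y = -11/2  [line -9·x + 16·y + 28 = 0 ∩ |AD|² = 757/36]
   → A = (-20/3, -11/2)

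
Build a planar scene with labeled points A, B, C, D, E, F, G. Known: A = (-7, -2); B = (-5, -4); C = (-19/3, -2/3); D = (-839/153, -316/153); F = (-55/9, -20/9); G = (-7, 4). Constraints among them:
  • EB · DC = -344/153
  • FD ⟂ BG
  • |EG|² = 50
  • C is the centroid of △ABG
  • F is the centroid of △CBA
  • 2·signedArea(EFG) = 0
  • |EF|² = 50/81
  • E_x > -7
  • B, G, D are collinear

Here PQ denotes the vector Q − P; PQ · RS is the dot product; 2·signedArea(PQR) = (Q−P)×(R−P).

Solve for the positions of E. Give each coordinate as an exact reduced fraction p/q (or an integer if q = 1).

1. E_x = -6  [2·signedArea(EFG) = 0 ∩ EB · DC = -344/153]
2. E_y = -3  [2·signedArea(EFG) = 0 ∩ EB · DC = -344/153]
   → E = (-6, -3)

E = (-6, -3)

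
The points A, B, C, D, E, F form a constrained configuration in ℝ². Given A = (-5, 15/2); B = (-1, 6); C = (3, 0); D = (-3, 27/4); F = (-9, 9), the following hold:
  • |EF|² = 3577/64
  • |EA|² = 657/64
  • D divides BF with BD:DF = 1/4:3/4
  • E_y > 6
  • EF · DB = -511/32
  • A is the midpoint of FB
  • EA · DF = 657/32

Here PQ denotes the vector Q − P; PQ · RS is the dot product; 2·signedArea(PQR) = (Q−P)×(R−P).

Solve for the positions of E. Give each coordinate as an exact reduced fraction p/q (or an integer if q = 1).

E = (-2, 51/8)

1. E_x = -2  [line -2·x + 3/4·y + -281/32 = 0 ∩ |EF|² = 3577/64]
2. E_y = 51/8  [line -2·x + 3/4·y + -281/32 = 0 ∩ |EF|² = 3577/64]
   → E = (-2, 51/8)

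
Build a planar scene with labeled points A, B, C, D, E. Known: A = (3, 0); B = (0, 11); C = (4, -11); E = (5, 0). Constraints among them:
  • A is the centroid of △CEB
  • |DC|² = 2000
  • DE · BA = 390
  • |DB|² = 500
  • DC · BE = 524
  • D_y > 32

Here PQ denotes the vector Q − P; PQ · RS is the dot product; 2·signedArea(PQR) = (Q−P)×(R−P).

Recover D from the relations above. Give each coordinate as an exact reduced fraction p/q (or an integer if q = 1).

D = (-4, 33)

1. D_x = -4  [DC · BE = 524 ∩ DE · BA = 390]
2. D_y = 33  [DC · BE = 524 ∩ DE · BA = 390]
   → D = (-4, 33)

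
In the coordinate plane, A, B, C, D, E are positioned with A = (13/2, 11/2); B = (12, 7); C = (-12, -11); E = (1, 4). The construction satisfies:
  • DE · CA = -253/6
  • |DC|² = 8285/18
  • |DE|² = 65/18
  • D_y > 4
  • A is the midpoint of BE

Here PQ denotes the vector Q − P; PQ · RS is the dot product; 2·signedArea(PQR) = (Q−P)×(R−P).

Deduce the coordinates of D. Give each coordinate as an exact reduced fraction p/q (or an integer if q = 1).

D = (17/6, 9/2)

1. D_x = 17/6  [line -37/2·x + -33/2·y + 380/3 = 0 ∩ |DC|² = 8285/18]
2. D_y = 9/2  [line -37/2·x + -33/2·y + 380/3 = 0 ∩ |DC|² = 8285/18]
   → D = (17/6, 9/2)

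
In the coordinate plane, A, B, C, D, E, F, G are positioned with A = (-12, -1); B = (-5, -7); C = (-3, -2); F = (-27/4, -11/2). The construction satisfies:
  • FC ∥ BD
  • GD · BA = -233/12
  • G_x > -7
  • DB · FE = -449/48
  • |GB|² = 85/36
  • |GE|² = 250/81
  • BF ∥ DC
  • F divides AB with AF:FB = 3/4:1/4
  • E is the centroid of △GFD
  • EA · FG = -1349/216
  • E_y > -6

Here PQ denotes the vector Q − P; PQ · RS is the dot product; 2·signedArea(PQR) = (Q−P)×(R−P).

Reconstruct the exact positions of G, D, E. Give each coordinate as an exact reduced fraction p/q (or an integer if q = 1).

1. D_x = -5/4  [BF ∥ DC ∩ FC ∥ BD]
2. D_y = -7/2  [BF ∥ DC ∩ FC ∥ BD]
   → D = (-5/4, -7/2)
3. G_x = -37/6  [line 7·x + -6·y + 43/6 = 0 ∩ |GB|² = 85/36]
4. G_y = -6  [line 7·x + -6·y + 43/6 = 0 ∩ |GB|² = 85/36]
   → G = (-37/6, -6)
5. E_x = -85/18  [E is the centroid of △GFD]
6. E_y = -5  [E is the centroid of △GFD]
   → E = (-85/18, -5)

D = (-5/4, -7/2)
E = (-85/18, -5)
G = (-37/6, -6)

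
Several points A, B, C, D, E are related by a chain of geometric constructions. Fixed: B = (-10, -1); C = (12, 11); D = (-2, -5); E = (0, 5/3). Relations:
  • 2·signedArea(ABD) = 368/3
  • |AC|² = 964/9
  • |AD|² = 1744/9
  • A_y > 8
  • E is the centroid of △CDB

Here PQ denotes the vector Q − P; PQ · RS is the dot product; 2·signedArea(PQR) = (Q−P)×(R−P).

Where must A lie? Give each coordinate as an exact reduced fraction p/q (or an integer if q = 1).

1. A_x = 2  [line 4·x + 8·y + -224/3 = 0 ∩ |AC|² = 964/9]
2. A_y = 25/3  [line 4·x + 8·y + -224/3 = 0 ∩ |AC|² = 964/9]
   → A = (2, 25/3)

A = (2, 25/3)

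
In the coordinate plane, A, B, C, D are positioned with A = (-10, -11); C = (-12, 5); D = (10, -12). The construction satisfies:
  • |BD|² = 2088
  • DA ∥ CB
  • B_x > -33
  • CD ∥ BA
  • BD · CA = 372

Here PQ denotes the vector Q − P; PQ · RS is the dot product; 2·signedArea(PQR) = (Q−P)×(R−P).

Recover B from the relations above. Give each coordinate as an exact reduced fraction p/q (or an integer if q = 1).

B = (-32, 6)

1. B_x = -32  [CD ∥ BA ∩ DA ∥ CB]
2. B_y = 6  [CD ∥ BA ∩ DA ∥ CB]
   → B = (-32, 6)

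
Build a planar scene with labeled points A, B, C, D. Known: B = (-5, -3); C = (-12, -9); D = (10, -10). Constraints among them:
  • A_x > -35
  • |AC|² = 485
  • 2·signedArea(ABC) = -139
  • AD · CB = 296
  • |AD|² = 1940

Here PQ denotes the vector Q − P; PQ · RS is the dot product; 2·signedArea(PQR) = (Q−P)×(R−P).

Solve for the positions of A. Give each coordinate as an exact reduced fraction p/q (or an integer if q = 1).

A = (-34, -8)

1. A_x = -34  [2·signedArea(ABC) = -139 ∩ AD · CB = 296]
2. A_y = -8  [2·signedArea(ABC) = -139 ∩ AD · CB = 296]
   → A = (-34, -8)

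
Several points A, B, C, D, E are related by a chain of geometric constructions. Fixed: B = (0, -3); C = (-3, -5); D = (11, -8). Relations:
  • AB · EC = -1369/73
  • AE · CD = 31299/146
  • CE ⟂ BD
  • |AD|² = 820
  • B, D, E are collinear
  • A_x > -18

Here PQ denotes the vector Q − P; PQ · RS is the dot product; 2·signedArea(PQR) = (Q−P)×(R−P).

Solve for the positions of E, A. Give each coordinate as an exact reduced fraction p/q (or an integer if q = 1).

1. E_x = -253/146  [B, D, E are collinear ∩ CE ⟂ BD]
2. E_y = -323/146  [B, D, E are collinear ∩ CE ⟂ BD]
   → E = (-253/146, -323/146)
3. A_x = -17  [AE · CD = 31299/146 ∩ AB · EC = -1369/73]
4. A_y = -2  [AE · CD = 31299/146 ∩ AB · EC = -1369/73]
   → A = (-17, -2)

A = (-17, -2)
E = (-253/146, -323/146)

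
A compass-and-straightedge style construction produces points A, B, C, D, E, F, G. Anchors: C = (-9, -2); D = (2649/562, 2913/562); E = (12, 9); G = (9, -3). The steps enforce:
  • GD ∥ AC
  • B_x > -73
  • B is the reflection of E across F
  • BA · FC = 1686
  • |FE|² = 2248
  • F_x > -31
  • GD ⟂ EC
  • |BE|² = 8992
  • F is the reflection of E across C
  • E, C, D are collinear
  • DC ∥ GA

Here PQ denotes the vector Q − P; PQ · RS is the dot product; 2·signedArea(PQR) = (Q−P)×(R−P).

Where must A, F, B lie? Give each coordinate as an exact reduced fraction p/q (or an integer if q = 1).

1. A_x = -2649/562  [GD ∥ AC ∩ DC ∥ GA]
2. A_y = -5723/562  [GD ∥ AC ∩ DC ∥ GA]
   → A = (-2649/562, -5723/562)
3. F_x = -30  [F is the reflection of E across C]
4. F_y = -13  [F is the reflection of E across C]
   → F = (-30, -13)
5. B_x = -72  [B is the reflection of E across F]
6. B_y = -35  [B is the reflection of E across F]
   → B = (-72, -35)

A = (-2649/562, -5723/562)
B = (-72, -35)
F = (-30, -13)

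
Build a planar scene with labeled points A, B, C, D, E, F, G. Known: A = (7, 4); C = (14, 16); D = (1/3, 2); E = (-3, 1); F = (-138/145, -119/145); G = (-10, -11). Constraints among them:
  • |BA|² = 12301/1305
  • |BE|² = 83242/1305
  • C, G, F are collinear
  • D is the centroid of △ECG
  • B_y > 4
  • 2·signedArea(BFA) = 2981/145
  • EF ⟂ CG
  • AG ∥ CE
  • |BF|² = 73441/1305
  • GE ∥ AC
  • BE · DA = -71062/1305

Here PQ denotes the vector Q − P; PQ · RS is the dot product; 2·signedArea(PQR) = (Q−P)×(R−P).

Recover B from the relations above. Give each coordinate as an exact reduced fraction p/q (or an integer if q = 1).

1. B_x = 1754/435  [BE · DA = -71062/1305 ∩ 2·signedArea(BFA) = 2981/145]
2. B_y = 694/145  [BE · DA = -71062/1305 ∩ 2·signedArea(BFA) = 2981/145]
   → B = (1754/435, 694/145)

B = (1754/435, 694/145)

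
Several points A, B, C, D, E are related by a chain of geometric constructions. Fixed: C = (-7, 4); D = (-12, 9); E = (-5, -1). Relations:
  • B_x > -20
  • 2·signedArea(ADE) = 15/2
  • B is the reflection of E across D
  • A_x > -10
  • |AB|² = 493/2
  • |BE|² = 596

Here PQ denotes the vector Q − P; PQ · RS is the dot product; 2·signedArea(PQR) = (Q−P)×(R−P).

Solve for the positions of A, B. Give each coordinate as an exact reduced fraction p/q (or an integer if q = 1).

1. B_x = -19  [B is the reflection of E across D]
2. B_y = 19  [B is the reflection of E across D]
   → B = (-19, 19)
3. A_x = -19/2  [line 10·x + 7·y + 99/2 = 0 ∩ |AB|² = 493/2]
4. A_y = 13/2  [line 10·x + 7·y + 99/2 = 0 ∩ |AB|² = 493/2]
   → A = (-19/2, 13/2)

A = (-19/2, 13/2)
B = (-19, 19)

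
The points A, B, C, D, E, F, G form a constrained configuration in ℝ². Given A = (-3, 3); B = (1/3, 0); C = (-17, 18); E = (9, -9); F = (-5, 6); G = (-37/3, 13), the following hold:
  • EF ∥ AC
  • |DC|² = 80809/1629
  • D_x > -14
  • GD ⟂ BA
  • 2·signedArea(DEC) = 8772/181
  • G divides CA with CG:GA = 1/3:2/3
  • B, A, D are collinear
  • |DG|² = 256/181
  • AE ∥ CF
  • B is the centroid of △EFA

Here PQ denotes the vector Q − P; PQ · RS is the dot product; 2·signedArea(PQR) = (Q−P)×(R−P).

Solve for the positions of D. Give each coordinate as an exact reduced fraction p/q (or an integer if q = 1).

D = (-7129/543, 2193/181)

1. D_x = -7129/543  [B, A, D are collinear ∩ GD ⟂ BA]
2. D_y = 2193/181  [B, A, D are collinear ∩ GD ⟂ BA]
   → D = (-7129/543, 2193/181)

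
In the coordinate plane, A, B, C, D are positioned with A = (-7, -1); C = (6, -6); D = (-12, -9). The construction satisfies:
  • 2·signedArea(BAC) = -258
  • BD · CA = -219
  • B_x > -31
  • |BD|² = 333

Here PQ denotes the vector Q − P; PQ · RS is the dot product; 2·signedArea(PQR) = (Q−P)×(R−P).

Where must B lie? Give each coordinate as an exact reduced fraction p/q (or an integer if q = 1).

1. B_x = -30  [2·signedArea(BAC) = -258 ∩ BD · CA = -219]
2. B_y = -12  [2·signedArea(BAC) = -258 ∩ BD · CA = -219]
   → B = (-30, -12)

B = (-30, -12)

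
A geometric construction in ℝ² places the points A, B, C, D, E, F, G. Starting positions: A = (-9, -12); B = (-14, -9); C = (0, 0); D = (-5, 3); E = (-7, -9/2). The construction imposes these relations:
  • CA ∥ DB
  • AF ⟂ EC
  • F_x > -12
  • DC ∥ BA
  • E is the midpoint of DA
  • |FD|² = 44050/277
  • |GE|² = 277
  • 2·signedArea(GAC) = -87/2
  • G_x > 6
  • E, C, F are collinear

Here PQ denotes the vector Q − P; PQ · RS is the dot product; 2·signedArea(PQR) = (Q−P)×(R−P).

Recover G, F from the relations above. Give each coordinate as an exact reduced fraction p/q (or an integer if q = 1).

1. G_x = 7  [line -12·x + 9·y + 87/2 = 0 ∩ |GE|² = 277]
2. G_y = 9/2  [line -12·x + 9·y + 87/2 = 0 ∩ |GE|² = 277]
   → G = (7, 9/2)
3. F_x = -3276/277  [E, C, F are collinear ∩ AF ⟂ EC]
4. F_y = -2106/277  [E, C, F are collinear ∩ AF ⟂ EC]
   → F = (-3276/277, -2106/277)

F = (-3276/277, -2106/277)
G = (7, 9/2)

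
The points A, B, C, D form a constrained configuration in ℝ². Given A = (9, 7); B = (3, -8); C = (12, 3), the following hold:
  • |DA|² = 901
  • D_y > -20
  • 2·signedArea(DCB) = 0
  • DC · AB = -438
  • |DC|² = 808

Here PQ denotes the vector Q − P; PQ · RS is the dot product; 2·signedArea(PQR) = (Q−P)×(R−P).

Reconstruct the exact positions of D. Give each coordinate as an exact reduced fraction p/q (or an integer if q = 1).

D = (-6, -19)

1. D_x = -6  [2·signedArea(DCB) = 0 ∩ DC · AB = -438]
2. D_y = -19  [2·signedArea(DCB) = 0 ∩ DC · AB = -438]
   → D = (-6, -19)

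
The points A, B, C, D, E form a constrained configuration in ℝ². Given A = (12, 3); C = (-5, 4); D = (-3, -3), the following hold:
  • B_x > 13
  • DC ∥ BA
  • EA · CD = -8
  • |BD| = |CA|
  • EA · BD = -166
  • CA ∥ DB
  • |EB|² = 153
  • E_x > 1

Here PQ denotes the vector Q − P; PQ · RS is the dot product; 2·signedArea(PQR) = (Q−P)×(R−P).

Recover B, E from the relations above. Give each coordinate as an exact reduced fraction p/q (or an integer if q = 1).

B = (14, -4)
E = (2, -1)

1. B_x = 14  [DC ∥ BA ∩ CA ∥ DB]
2. B_y = -4  [DC ∥ BA ∩ CA ∥ DB]
   → B = (14, -4)
3. E_x = 2  [EA · BD = -166 ∩ EA · CD = -8]
4. E_y = -1  [EA · BD = -166 ∩ EA · CD = -8]
   → E = (2, -1)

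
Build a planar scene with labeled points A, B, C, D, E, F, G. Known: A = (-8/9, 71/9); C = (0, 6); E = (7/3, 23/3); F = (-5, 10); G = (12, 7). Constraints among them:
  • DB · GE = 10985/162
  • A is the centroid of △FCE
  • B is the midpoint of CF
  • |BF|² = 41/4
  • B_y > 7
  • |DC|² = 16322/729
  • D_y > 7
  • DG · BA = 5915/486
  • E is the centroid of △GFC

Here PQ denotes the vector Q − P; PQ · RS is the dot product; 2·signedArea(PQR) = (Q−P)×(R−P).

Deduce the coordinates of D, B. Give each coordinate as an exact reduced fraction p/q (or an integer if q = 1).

B = (-5/2, 8)
D = (121/27, 203/27)

1. B_x = -5/2  [B is the midpoint of CF]
2. B_y = 8  [B is the midpoint of CF]
   → B = (-5/2, 8)
3. D_x = 121/27  [line -29/18·x + 1/9·y + 3103/486 = 0 ∩ |DC|² = 16322/729]
4. D_y = 203/27  [line -29/18·x + 1/9·y + 3103/486 = 0 ∩ |DC|² = 16322/729]
   → D = (121/27, 203/27)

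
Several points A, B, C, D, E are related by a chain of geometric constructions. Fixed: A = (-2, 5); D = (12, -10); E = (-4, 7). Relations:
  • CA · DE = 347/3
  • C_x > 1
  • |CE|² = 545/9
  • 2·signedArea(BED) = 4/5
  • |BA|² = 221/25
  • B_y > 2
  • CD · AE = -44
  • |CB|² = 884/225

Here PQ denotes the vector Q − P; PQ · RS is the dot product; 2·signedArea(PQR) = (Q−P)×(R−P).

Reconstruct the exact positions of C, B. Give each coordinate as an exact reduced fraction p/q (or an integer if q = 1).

B = (0, 14/5)
C = (4/3, 4/3)

1. C_x = 4/3  [CA · DE = 347/3 ∩ CD · AE = -44]
2. C_y = 4/3  [CA · DE = 347/3 ∩ CD · AE = -44]
   → C = (4/3, 4/3)
3. B_x = 0  [line 17·x + 16·y + -224/5 = 0 ∩ |CB|² = 884/225]
4. B_y = 14/5  [line 17·x + 16·y + -224/5 = 0 ∩ |CB|² = 884/225]
   → B = (0, 14/5)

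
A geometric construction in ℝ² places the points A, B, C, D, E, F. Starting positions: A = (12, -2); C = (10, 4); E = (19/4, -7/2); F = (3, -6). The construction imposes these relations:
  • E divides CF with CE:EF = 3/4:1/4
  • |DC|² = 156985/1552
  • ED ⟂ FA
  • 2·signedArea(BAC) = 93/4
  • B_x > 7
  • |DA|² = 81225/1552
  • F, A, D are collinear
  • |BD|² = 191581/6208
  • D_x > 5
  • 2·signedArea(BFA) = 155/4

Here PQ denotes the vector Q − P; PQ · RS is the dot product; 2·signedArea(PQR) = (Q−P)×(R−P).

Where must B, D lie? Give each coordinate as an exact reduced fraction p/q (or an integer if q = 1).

1. B_x = 59/8  [2·signedArea(BFA) = 155/4 ∩ 2·signedArea(BAC) = 93/4]
2. B_y = 1/4  [2·signedArea(BFA) = 155/4 ∩ 2·signedArea(BAC) = 93/4]
   → B = (59/8, 1/4)
3. D_x = 2091/388  [F, A, D are collinear ∩ ED ⟂ FA]
4. D_y = -479/97  [F, A, D are collinear ∩ ED ⟂ FA]
   → D = (2091/388, -479/97)

B = (59/8, 1/4)
D = (2091/388, -479/97)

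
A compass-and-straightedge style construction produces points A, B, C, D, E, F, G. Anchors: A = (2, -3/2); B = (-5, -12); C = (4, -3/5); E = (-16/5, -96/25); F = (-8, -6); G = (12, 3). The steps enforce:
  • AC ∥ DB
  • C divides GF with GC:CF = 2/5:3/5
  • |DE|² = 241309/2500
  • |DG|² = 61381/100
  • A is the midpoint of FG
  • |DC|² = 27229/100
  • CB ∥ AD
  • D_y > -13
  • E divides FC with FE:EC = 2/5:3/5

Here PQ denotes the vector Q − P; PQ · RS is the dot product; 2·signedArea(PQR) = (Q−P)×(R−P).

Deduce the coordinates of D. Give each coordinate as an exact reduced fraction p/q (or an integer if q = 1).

D = (-7, -129/10)

1. D_x = -7  [AC ∥ DB ∩ CB ∥ AD]
2. D_y = -129/10  [AC ∥ DB ∩ CB ∥ AD]
   → D = (-7, -129/10)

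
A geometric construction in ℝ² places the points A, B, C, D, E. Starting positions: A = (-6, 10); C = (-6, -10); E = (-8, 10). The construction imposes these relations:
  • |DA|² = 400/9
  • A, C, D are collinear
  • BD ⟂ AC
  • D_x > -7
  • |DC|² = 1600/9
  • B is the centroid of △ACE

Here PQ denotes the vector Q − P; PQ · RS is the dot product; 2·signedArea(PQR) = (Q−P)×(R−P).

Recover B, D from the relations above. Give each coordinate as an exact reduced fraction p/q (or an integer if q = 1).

1. B_x = -20/3  [B is the centroid of △ACE]
2. B_y = 10/3  [B is the centroid of △ACE]
   → B = (-20/3, 10/3)
3. D_x = -6  [A, C, D are collinear ∩ BD ⟂ AC]
4. D_y = 10/3  [A, C, D are collinear ∩ BD ⟂ AC]
   → D = (-6, 10/3)

B = (-20/3, 10/3)
D = (-6, 10/3)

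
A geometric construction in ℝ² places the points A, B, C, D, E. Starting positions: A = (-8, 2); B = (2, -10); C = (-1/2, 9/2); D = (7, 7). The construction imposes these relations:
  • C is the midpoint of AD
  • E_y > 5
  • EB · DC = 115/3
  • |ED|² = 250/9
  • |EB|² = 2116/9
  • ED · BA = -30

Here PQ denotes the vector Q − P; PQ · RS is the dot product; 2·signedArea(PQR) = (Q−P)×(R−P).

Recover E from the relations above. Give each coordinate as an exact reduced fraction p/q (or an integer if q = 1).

1. E_x = 2  [ED · BA = -30 ∩ EB · DC = 115/3]
2. E_y = 16/3  [ED · BA = -30 ∩ EB · DC = 115/3]
   → E = (2, 16/3)

E = (2, 16/3)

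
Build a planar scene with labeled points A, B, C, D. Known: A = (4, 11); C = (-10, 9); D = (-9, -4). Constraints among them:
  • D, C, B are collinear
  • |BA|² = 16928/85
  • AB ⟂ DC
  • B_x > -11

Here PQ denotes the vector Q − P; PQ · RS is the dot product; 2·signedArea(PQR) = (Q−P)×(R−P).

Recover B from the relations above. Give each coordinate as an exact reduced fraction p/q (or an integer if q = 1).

1. B_x = -856/85  [D, C, B are collinear ∩ AB ⟂ DC]
2. B_y = 843/85  [D, C, B are collinear ∩ AB ⟂ DC]
   → B = (-856/85, 843/85)

B = (-856/85, 843/85)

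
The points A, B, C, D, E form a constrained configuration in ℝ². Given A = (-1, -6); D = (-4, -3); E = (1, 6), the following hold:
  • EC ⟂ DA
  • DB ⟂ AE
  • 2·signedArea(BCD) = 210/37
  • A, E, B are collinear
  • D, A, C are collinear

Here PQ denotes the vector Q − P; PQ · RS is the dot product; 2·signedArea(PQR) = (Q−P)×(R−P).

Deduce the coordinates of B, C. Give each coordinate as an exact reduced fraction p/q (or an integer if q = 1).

B = (-22/37, -132/37)
C = (-6, -1)

1. B_x = -22/37  [A, E, B are collinear ∩ DB ⟂ AE]
2. B_y = -132/37  [A, E, B are collinear ∩ DB ⟂ AE]
   → B = (-22/37, -132/37)
3. C_x = -6  [D, A, C are collinear ∩ EC ⟂ DA]
4. C_y = -1  [D, A, C are collinear ∩ EC ⟂ DA]
   → C = (-6, -1)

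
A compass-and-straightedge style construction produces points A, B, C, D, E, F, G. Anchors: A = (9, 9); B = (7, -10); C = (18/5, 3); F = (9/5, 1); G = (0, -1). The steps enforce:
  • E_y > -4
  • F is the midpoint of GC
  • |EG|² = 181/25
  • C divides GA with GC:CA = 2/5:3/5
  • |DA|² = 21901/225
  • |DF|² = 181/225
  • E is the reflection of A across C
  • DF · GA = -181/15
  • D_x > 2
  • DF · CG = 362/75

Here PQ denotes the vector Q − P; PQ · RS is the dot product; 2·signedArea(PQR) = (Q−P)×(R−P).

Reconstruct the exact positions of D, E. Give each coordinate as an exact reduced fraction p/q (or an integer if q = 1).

D = (12/5, 5/3)
E = (-9/5, -3)

1. D_x = 12/5  [line 18/5·x + 4·y + -1148/75 = 0 ∩ |DA|² = 21901/225]
2. D_y = 5/3  [line 18/5·x + 4·y + -1148/75 = 0 ∩ |DA|² = 21901/225]
   → D = (12/5, 5/3)
3. E_x = -9/5  [E is the reflection of A across C]
4. E_y = -3  [E is the reflection of A across C]
   → E = (-9/5, -3)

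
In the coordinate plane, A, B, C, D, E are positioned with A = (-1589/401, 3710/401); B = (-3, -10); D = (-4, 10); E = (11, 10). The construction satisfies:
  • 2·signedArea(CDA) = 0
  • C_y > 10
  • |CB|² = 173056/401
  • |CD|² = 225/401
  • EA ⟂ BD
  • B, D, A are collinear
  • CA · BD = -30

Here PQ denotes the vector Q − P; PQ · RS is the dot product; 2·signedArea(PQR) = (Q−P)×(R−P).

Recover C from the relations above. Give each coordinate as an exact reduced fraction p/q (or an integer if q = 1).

C = (-1619/401, 4310/401)

1. C_x = -1619/401  [2·signedArea(CDA) = 0 ∩ CA · BD = -30]
2. C_y = 4310/401  [2·signedArea(CDA) = 0 ∩ CA · BD = -30]
   → C = (-1619/401, 4310/401)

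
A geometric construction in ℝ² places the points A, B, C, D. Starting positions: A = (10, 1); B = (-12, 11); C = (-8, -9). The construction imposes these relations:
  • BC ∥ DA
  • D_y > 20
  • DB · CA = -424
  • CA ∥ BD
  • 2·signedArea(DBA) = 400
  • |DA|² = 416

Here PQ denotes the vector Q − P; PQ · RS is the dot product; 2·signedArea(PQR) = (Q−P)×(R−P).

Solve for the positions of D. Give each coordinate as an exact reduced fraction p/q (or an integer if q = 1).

1. D_x = 6  [BC ∥ DA ∩ CA ∥ BD]
2. D_y = 21  [BC ∥ DA ∩ CA ∥ BD]
   → D = (6, 21)

D = (6, 21)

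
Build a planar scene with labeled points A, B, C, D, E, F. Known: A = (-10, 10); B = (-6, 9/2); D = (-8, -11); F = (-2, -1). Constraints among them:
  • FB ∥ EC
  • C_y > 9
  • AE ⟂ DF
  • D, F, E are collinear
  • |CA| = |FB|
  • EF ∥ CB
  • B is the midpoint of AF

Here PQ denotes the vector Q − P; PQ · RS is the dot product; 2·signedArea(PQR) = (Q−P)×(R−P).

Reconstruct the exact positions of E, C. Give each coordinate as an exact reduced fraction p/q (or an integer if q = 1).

1. E_x = 25/34  [D, F, E are collinear ∩ AE ⟂ DF]
2. E_y = 121/34  [D, F, E are collinear ∩ AE ⟂ DF]
   → E = (25/34, 121/34)
3. C_x = -111/34  [EF ∥ CB ∩ FB ∥ EC]
4. C_y = 154/17  [EF ∥ CB ∩ FB ∥ EC]
   → C = (-111/34, 154/17)

C = (-111/34, 154/17)
E = (25/34, 121/34)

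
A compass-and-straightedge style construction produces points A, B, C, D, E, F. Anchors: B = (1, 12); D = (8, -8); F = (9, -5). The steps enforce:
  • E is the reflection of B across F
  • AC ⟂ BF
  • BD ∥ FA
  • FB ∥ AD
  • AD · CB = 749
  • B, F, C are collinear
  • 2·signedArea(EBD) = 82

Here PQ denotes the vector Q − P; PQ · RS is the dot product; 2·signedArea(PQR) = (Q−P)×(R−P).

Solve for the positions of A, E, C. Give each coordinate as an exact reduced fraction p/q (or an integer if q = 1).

1. A_x = 16  [FB ∥ AD ∩ BD ∥ FA]
2. A_y = -25  [FB ∥ AD ∩ BD ∥ FA]
   → A = (16, -25)
3. E_x = 17  [E is the reflection of B across F]
4. E_y = -22  [E is the reflection of B across F]
   → E = (17, -22)
5. C_x = 6345/353  [B, F, C are collinear ∩ AC ⟂ BF]
6. C_y = -8497/353  [B, F, C are collinear ∩ AC ⟂ BF]
   → C = (6345/353, -8497/353)

A = (16, -25)
C = (6345/353, -8497/353)
E = (17, -22)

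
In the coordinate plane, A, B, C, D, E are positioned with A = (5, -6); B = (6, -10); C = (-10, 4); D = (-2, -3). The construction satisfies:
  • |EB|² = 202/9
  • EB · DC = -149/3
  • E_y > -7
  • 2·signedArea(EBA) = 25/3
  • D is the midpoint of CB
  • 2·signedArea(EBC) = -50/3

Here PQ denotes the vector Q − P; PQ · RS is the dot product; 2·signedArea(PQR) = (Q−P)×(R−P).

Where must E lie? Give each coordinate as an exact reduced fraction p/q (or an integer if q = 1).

E = (3, -19/3)

1. E_x = 3  [2·signedArea(EBA) = 25/3 ∩ EB · DC = -149/3]
2. E_y = -19/3  [2·signedArea(EBA) = 25/3 ∩ EB · DC = -149/3]
   → E = (3, -19/3)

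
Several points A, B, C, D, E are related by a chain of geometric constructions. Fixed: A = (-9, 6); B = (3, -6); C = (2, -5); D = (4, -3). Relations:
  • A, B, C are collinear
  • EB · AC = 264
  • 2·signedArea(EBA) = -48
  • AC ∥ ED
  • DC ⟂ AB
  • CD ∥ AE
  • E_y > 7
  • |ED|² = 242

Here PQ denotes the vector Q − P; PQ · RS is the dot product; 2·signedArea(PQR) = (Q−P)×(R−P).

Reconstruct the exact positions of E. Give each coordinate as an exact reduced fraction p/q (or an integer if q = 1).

E = (-7, 8)

1. E_x = -7  [AC ∥ ED ∩ CD ∥ AE]
2. E_y = 8  [AC ∥ ED ∩ CD ∥ AE]
   → E = (-7, 8)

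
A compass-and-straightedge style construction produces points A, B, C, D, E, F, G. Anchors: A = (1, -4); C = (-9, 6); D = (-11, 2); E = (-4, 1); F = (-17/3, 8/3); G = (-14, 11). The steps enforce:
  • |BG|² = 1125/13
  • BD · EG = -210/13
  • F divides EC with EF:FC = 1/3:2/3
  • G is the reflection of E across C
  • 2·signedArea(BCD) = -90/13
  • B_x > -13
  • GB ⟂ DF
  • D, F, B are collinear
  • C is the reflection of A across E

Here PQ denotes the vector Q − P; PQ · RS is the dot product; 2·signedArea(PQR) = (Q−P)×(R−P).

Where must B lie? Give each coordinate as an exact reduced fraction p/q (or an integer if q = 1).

B = (-167/13, 23/13)

1. B_x = -167/13  [D, F, B are collinear ∩ GB ⟂ DF]
2. B_y = 23/13  [D, F, B are collinear ∩ GB ⟂ DF]
   → B = (-167/13, 23/13)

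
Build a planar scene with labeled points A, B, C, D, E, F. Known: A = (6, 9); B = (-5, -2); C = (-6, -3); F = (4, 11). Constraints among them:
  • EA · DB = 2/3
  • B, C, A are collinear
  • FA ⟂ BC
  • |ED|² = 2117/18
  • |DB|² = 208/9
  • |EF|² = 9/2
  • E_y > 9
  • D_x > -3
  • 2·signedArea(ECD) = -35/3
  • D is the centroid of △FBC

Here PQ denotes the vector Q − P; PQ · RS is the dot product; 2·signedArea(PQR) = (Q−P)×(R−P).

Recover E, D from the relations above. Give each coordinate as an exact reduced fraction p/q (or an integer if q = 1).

1. D_x = -7/3  [D is the centroid of △FBC]
2. D_y = 2  [D is the centroid of △FBC]
   → D = (-7/3, 2)
3. E_x = 11/2  [2·signedArea(ECD) = -35/3 ∩ EA · DB = 2/3]
4. E_y = 19/2  [2·signedArea(ECD) = -35/3 ∩ EA · DB = 2/3]
   → E = (11/2, 19/2)

D = (-7/3, 2)
E = (11/2, 19/2)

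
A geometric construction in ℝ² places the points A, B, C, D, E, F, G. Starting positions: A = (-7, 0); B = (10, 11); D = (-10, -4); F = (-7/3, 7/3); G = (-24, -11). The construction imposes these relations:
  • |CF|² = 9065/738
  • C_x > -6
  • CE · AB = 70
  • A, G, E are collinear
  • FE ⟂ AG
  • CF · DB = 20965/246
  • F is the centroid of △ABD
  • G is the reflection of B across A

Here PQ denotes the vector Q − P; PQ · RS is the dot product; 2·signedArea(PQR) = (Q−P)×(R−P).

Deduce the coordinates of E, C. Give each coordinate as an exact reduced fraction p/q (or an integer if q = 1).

1. E_x = -217/82  [A, G, E are collinear ∩ FE ⟂ AG]
2. E_y = 231/82  [A, G, E are collinear ∩ FE ⟂ AG]
   → E = (-217/82, 231/82)
3. C_x = -455/82  [CE · AB = 70 ∩ CF · DB = 20965/246]
4. C_y = 77/82  [CE · AB = 70 ∩ CF · DB = 20965/246]
   → C = (-455/82, 77/82)

C = (-455/82, 77/82)
E = (-217/82, 231/82)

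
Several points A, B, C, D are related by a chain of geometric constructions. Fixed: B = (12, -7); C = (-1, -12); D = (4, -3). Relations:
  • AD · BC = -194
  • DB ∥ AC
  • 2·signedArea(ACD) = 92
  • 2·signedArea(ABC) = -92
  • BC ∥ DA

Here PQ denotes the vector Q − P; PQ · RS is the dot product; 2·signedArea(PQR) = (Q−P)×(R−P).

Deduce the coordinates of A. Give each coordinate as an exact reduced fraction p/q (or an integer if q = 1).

A = (-9, -8)

1. A_x = -9  [DB ∥ AC ∩ BC ∥ DA]
2. A_y = -8  [DB ∥ AC ∩ BC ∥ DA]
   → A = (-9, -8)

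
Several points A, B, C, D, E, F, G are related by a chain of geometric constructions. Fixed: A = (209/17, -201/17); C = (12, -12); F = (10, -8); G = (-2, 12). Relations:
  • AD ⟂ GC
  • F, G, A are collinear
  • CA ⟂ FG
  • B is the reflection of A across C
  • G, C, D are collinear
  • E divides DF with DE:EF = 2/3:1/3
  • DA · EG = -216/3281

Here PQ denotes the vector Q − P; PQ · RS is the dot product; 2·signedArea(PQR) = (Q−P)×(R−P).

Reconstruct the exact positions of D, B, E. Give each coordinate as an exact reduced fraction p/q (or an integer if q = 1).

B = (199/17, -207/17)
D = (39365/3281, -39360/3281)
E = (34995/3281, -91856/9843)

1. D_x = 39365/3281  [G, C, D are collinear ∩ AD ⟂ GC]
2. D_y = -39360/3281  [G, C, D are collinear ∩ AD ⟂ GC]
   → D = (39365/3281, -39360/3281)
3. B_x = 199/17  [B is the reflection of A across C]
4. B_y = -207/17  [B is the reflection of A across C]
   → B = (199/17, -207/17)
5. E_x = 34995/3281  [E divides DF with DE:EF = 2/3:1/3]
6. E_y = -91856/9843  [E divides DF with DE:EF = 2/3:1/3]
   → E = (34995/3281, -91856/9843)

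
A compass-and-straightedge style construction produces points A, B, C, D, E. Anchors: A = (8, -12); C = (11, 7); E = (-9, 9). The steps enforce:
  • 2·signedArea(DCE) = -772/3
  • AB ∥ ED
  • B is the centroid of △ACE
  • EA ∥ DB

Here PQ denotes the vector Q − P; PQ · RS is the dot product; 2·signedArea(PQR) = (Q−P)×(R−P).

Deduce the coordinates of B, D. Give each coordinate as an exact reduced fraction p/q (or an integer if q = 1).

1. B_x = 10/3  [B is the centroid of △ACE]
2. B_y = 4/3  [B is the centroid of △ACE]
   → B = (10/3, 4/3)
3. D_x = -41/3  [EA ∥ DB ∩ AB ∥ ED]
4. D_y = 67/3  [EA ∥ DB ∩ AB ∥ ED]
   → D = (-41/3, 67/3)

B = (10/3, 4/3)
D = (-41/3, 67/3)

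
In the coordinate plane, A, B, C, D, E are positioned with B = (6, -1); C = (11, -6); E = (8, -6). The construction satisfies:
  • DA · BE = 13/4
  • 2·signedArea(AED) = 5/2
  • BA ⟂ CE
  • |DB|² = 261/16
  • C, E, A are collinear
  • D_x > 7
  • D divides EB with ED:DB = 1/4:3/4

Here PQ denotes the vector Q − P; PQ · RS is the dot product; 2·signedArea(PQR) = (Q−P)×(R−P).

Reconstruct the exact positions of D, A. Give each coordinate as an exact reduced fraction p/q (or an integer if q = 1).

A = (6, -6)
D = (15/2, -19/4)

1. D_x = 15/2  [D divides EB with ED:DB = 1/4:3/4]
2. D_y = -19/4  [D divides EB with ED:DB = 1/4:3/4]
   → D = (15/2, -19/4)
3. A_x = 6  [C, E, A are collinear ∩ BA ⟂ CE]
4. A_y = -6  [C, E, A are collinear ∩ BA ⟂ CE]
   → A = (6, -6)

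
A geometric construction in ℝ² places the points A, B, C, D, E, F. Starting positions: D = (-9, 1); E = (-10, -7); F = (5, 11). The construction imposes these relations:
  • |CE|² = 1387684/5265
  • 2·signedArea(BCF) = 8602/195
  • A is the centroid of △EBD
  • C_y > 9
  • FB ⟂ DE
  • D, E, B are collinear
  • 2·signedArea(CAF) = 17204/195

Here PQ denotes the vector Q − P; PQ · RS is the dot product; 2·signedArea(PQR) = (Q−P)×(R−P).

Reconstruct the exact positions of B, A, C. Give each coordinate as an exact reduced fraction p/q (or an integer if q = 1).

1. B_x = -491/65  [D, E, B are collinear ∩ FB ⟂ DE]
2. B_y = 817/65  [D, E, B are collinear ∩ FB ⟂ DE]
   → B = (-491/65, 817/65)
3. A_x = -1726/195  [A is the centroid of △EBD]
4. A_y = 427/195  [A is the centroid of △EBD]
   → A = (-1726/195, 427/195)
5. C_x = -4672/585  [2·signedArea(CAF) = 17204/195 ∩ 2·signedArea(BCF) = 8602/195]
6. C_y = 5329/585  [2·signedArea(CAF) = 17204/195 ∩ 2·signedArea(BCF) = 8602/195]
   → C = (-4672/585, 5329/585)

A = (-1726/195, 427/195)
B = (-491/65, 817/65)
C = (-4672/585, 5329/585)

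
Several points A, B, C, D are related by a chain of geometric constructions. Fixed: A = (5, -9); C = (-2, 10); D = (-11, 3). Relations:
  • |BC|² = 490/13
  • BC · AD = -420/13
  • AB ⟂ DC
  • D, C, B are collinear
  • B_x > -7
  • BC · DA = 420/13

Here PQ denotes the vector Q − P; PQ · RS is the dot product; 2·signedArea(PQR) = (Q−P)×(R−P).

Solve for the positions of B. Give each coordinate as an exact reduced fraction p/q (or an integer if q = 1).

1. B_x = -89/13  [D, C, B are collinear ∩ AB ⟂ DC]
2. B_y = 81/13  [D, C, B are collinear ∩ AB ⟂ DC]
   → B = (-89/13, 81/13)

B = (-89/13, 81/13)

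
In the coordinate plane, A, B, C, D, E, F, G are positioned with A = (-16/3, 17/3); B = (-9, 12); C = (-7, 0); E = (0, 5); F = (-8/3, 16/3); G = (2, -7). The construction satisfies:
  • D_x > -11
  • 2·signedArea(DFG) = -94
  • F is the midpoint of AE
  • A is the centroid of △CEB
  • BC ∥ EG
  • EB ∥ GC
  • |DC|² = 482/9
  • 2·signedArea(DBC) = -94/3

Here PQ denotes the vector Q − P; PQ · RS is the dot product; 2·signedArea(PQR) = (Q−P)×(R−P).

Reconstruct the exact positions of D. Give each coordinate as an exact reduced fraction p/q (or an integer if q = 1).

1. D_x = -32/3  [2·signedArea(DFG) = -94 ∩ 2·signedArea(DBC) = -94/3]
2. D_y = 19/3  [2·signedArea(DFG) = -94 ∩ 2·signedArea(DBC) = -94/3]
   → D = (-32/3, 19/3)

D = (-32/3, 19/3)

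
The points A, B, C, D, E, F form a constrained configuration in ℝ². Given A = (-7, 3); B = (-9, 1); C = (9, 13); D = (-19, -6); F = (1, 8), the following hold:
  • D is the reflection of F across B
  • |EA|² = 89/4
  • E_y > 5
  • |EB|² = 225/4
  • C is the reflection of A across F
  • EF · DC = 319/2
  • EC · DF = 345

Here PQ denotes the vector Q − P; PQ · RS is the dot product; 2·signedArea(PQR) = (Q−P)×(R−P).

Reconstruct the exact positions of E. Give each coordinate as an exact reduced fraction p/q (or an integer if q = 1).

E = (-3, 11/2)

1. E_x = -3  [EC · DF = 345 ∩ EF · DC = 319/2]
2. E_y = 11/2  [EC · DF = 345 ∩ EF · DC = 319/2]
   → E = (-3, 11/2)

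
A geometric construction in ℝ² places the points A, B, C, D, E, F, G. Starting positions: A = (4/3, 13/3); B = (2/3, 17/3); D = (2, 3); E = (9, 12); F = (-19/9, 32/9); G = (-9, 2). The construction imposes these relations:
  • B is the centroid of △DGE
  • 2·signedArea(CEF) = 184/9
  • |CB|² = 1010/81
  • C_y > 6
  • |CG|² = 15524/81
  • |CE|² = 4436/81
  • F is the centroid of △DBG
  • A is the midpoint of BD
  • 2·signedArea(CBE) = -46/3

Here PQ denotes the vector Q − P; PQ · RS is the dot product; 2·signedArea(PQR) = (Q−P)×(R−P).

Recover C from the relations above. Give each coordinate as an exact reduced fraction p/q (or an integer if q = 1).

1. C_x = 37/9  [line -19/3·x + 25/3·y + -83/3 = 0 ∩ |CB|² = 1010/81]
2. C_y = 58/9  [line -19/3·x + 25/3·y + -83/3 = 0 ∩ |CB|² = 1010/81]
   → C = (37/9, 58/9)

C = (37/9, 58/9)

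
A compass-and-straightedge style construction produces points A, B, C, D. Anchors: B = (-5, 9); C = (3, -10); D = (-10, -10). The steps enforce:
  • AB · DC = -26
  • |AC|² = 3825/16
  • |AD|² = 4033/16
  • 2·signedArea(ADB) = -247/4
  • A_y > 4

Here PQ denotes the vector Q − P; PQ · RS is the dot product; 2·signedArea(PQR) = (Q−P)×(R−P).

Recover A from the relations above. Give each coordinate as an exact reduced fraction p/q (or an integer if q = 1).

1. A_x = -3  [2·signedArea(ADB) = -247/4 ∩ AB · DC = -26]
2. A_y = 17/4  [2·signedArea(ADB) = -247/4 ∩ AB · DC = -26]
   → A = (-3, 17/4)

A = (-3, 17/4)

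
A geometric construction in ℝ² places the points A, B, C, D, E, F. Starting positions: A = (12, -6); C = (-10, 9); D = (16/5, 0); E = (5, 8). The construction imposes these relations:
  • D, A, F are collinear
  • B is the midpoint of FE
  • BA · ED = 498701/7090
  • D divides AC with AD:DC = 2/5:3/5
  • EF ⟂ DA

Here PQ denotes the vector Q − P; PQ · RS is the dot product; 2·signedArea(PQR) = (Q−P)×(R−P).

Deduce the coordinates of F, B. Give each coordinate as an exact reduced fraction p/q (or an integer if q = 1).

1. F_x = 500/709  [D, A, F are collinear ∩ EF ⟂ DA]
2. F_y = 1206/709  [D, A, F are collinear ∩ EF ⟂ DA]
   → F = (500/709, 1206/709)
3. B_x = 4045/1418  [B is the midpoint of FE]
4. B_y = 3439/709  [B is the midpoint of FE]
   → B = (4045/1418, 3439/709)

B = (4045/1418, 3439/709)
F = (500/709, 1206/709)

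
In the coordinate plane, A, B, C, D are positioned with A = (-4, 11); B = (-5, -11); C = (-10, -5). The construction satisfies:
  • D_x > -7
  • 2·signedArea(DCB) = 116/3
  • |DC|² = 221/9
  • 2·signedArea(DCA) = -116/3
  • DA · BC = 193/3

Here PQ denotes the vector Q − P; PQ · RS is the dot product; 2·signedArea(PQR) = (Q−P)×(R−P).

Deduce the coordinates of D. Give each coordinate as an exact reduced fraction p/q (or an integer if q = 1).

1. D_x = -19/3  [2·signedArea(DCA) = -116/3 ∩ 2·signedArea(DCB) = 116/3]
2. D_y = -5/3  [2·signedArea(DCA) = -116/3 ∩ 2·signedArea(DCB) = 116/3]
   → D = (-19/3, -5/3)

D = (-19/3, -5/3)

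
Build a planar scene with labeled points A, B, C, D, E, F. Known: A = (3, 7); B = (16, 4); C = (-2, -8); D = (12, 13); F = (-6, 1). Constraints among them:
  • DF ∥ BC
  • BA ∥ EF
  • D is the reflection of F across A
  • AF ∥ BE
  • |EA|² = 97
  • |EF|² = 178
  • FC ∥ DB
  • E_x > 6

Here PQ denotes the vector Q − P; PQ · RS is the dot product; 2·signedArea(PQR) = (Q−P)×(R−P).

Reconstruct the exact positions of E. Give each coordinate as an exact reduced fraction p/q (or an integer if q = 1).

1. E_x = 7  [BA ∥ EF ∩ AF ∥ BE]
2. E_y = -2  [BA ∥ EF ∩ AF ∥ BE]
   → E = (7, -2)

E = (7, -2)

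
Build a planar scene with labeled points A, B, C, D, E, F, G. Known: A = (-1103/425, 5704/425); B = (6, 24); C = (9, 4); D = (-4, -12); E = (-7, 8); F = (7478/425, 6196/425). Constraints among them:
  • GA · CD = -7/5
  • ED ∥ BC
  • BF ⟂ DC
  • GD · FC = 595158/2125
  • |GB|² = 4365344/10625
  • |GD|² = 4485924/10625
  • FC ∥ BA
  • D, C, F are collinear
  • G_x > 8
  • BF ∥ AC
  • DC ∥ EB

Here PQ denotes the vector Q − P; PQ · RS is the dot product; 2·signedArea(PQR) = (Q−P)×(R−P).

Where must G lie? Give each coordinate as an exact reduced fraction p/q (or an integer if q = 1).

1. G_x = 19034/2125  [line 13·x + 16·y + -898/5 = 0 ∩ |GD|² = 4485924/10625]
2. G_y = 8388/2125  [line 13·x + 16·y + -898/5 = 0 ∩ |GD|² = 4485924/10625]
   → G = (19034/2125, 8388/2125)

G = (19034/2125, 8388/2125)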